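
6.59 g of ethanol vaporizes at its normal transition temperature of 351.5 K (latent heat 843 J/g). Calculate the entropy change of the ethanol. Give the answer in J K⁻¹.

ΔS = 15.8 J/K

Heat absorbed by the substance: Q = mL = 6.59 × 843 = 5555.37 J.
At constant T, ΔS = Q_rev/T = 5555.37 / 351.5 = 15.8 J/K.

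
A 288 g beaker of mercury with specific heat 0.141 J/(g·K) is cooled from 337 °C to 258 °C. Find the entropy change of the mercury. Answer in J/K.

ΔS = -5.63 J/K

In kelvin: T₁ = 610.15 K, T₂ = 531.15 K. ΔS = ∫dQ_rev/T = m c ln(T₂/T₁) = 288 × 0.141 × ln(531.15/610.15) = -5.63 J/K.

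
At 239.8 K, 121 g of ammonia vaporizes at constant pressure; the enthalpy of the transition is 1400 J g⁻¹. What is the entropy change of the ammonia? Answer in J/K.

ΔS = 706 J/K

Heat absorbed by the substance: Q = mL = 121 × 1400 = 169400 J.
At constant T, ΔS = Q_rev/T = 169400 / 239.8 = 706 J/K.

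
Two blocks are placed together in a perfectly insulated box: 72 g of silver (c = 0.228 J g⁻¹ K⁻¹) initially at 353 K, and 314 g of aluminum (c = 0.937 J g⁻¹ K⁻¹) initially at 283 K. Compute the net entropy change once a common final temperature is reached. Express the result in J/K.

Energy balance: T_f = (m₁c₁T₁ + m₂c₂T₂)/(m₁c₁ + m₂c₂) = 286.7 K.
ΔS₁ = m₁c₁ ln(T_f/T₁) = 16.416 × ln(286.7/353) = -3.415 J/K.
ΔS₂ = m₂c₂ ln(T_f/T₂) = 294.218 × ln(286.7/283) = 3.821 J/K.
ΔS_total = -3.415 + 3.821 = 0.406 J/K.

ΔS_total = 0.406 J/K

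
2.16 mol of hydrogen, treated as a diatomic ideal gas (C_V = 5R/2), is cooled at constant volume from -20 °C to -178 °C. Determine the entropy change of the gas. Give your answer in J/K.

In kelvin: T₁ = 253.15 K, T₂ = 95.15 K. At constant volume, ΔS = nC_V ln(T₂/T₁) with C_V = 5R/2 = 20.79 J mol⁻¹ K⁻¹.
ΔS = 2.16 × 20.79 × ln(95.15/253.15) = -43.9 J/K.

ΔS = -43.9 J/K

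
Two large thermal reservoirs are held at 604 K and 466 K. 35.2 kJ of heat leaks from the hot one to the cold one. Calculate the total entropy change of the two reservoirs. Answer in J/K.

ΔS_total = 17.3 J/K

ΔS_hot = −Q/T_H = −35200/604 = -58.28 J/K and ΔS_cold = +Q/T_C = 35200/466 = 75.54 J/K.
ΔS_total = -58.28 + 75.54 = 17.3 J/K, positive as the second law requires.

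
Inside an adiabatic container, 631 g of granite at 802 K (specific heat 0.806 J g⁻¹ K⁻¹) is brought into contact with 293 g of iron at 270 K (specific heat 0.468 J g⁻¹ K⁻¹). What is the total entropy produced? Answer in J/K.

Energy balance: T_f = (m₁c₁T₁ + m₂c₂T₂)/(m₁c₁ + m₂c₂) = 689.02 K.
ΔS₁ = m₁c₁ ln(T_f/T₁) = 508.586 × ln(689.02/802) = -77.22 J/K.
ΔS₂ = m₂c₂ ln(T_f/T₂) = 137.124 × ln(689.02/270) = 128.47 J/K.
ΔS_total = -77.22 + 128.47 = 51.2 J/K.

ΔS_total = 51.2 J/K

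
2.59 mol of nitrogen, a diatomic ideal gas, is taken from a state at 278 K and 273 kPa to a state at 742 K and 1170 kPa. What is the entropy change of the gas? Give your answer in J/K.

ΔS = 42.7 J/K

ΔS = nC_p ln(T₂/T₁) − nR ln(P₂/P₁), with C_p = 7R/2 = 29.1 J mol⁻¹ K⁻¹ for a diatomic ideal gas.
ΔS = 2.59 × [29.1 × ln(742/278) − 8.314 × ln(1170/273)] = 42.7 J/K.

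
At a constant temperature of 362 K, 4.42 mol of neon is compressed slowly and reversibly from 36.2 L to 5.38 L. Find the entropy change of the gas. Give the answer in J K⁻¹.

For an isothermal ideal gas ΔS_gas = nR ln(V₂/V₁) = 4.42 × 8.314 × ln(5.38/36.2) = -70.1 J/K.

ΔS_gas = -70.1 J/K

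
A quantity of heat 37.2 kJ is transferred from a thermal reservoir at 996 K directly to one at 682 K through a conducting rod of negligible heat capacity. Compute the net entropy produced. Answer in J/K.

ΔS_hot = −Q/T_H = −37200/996 = -37.35 J/K and ΔS_cold = +Q/T_C = 37200/682 = 54.55 J/K.
ΔS_total = -37.35 + 54.55 = 17.2 J/K, positive as the second law requires.

ΔS_total = 17.2 J/K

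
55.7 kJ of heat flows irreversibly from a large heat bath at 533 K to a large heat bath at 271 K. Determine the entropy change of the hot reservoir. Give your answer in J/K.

ΔS_hot = -105 J/K

The hot reservoir loses heat Q, so ΔS_hot = −Q/T_H = −55700/533 = -105 J/K.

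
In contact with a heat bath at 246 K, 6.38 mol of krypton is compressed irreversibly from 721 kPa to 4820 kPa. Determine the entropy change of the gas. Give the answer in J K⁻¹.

ΔS_gas = -101 J/K

Entropy is a state function, so ΔS_gas depends only on the end states.
For an isothermal ideal gas ΔS_gas = nR ln(P₁/P₂) = 6.38 × 8.314 × ln(721/4820) = -101 J/K.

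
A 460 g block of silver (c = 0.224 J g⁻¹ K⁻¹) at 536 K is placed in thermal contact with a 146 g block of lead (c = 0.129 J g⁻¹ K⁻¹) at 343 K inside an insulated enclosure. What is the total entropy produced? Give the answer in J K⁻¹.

ΔS_total = 1.43 J/K

Energy balance: T_f = (m₁c₁T₁ + m₂c₂T₂)/(m₁c₁ + m₂c₂) = 506.17 K.
ΔS₁ = m₁c₁ ln(T_f/T₁) = 103.04 × ln(506.17/536) = -5.899 J/K.
ΔS₂ = m₂c₂ ln(T_f/T₂) = 18.834 × ln(506.17/343) = 7.329 J/K.
ΔS_total = -5.899 + 7.329 = 1.43 J/K.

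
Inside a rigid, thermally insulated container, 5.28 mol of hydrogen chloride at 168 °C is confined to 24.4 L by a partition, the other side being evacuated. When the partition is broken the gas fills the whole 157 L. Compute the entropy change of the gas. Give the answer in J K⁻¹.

For an ideal gas in free expansion Q = 0 and W = 0, so T is unchanged.
Entropy is a state function; using a reversible isothermal path, ΔS_gas = nR ln(V₂/V₁) = 5.28 × 8.314 × ln(157/24.4) = 81.7 J/K.

ΔS_gas = 81.7 J/K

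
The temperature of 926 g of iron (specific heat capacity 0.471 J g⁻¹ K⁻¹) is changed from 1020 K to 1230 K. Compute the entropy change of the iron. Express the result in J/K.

ΔS = 81.7 J/K

ΔS = ∫dQ_rev/T = m c ln(T₂/T₁) = 926 × 0.471 × ln(1230/1020) = 81.7 J/K.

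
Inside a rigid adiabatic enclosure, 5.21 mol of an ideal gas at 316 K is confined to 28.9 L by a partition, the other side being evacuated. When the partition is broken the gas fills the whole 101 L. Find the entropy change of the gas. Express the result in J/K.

ΔS_gas = 54.2 J/K

No heat is exchanged and no work is done, so the ideal-gas temperature stays constant.
Entropy is a state function; using a reversible isothermal path, ΔS_gas = nR ln(V₂/V₁) = 5.21 × 8.314 × ln(101/28.9) = 54.2 J/K.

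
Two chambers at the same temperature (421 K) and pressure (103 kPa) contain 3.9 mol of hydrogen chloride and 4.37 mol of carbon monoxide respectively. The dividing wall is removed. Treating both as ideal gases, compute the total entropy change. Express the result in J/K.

ΔS_mix = 47.5 J/K

Mole fractions: x_A = 3.9/8.27 = 0.472, x_B = 0.528.
ΔS_mix = −R(n_A ln x_A + n_B ln x_B) = −8.314 × (3.9 ln 0.472 + 4.37 ln 0.528) = 47.5 J/K.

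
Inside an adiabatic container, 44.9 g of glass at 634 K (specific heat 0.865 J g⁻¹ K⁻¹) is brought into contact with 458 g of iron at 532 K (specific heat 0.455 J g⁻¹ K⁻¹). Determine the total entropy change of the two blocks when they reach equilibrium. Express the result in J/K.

ΔS_total = 0.524 J/K

Energy balance: T_f = (m₁c₁T₁ + m₂c₂T₂)/(m₁c₁ + m₂c₂) = 548.02 K.
ΔS₁ = m₁c₁ ln(T_f/T₁) = 38.8385 × ln(548.02/634) = -5.66 J/K.
ΔS₂ = m₂c₂ ln(T_f/T₂) = 208.39 × ln(548.02/532) = 6.184 J/K.
ΔS_total = -5.66 + 6.184 = 0.524 J/K.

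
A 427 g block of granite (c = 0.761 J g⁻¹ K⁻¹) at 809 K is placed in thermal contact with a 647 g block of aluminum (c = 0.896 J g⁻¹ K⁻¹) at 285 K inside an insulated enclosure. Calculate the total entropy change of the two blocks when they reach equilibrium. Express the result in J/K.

ΔS_total = 120 J/K

Energy balance: T_f = (m₁c₁T₁ + m₂c₂T₂)/(m₁c₁ + m₂c₂) = 473.22 K.
ΔS₁ = m₁c₁ ln(T_f/T₁) = 324.947 × ln(473.22/809) = -174.3 J/K.
ΔS₂ = m₂c₂ ln(T_f/T₂) = 579.712 × ln(473.22/285) = 294 J/K.
ΔS_total = -174.3 + 294 = 120 J/K.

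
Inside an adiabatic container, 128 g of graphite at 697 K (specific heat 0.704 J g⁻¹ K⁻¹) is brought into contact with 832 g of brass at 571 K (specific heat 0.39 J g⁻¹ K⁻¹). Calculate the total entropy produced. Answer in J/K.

Energy balance: T_f = (m₁c₁T₁ + m₂c₂T₂)/(m₁c₁ + m₂c₂) = 598.39 K.
ΔS₁ = m₁c₁ ln(T_f/T₁) = 90.112 × ln(598.39/697) = -13.75 J/K.
ΔS₂ = m₂c₂ ln(T_f/T₂) = 324.48 × ln(598.39/571) = 15.2 J/K.
ΔS_total = -13.75 + 15.2 = 1.45 J/K.

ΔS_total = 1.45 J/K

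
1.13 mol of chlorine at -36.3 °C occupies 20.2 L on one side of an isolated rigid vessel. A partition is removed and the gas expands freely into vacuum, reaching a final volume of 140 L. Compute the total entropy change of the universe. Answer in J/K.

For an ideal gas in free expansion Q = 0 and W = 0, so T is unchanged.
Entropy is a state function; using a reversible isothermal path, ΔS_gas = nR ln(V₂/V₁) = 1.13 × 8.314 × ln(140/20.2) = 18.2 J/K.
The insulated surroundings exchange no heat, so ΔS_surr = 0 and ΔS_universe = ΔS_gas.

ΔS_universe = 18.2 J/K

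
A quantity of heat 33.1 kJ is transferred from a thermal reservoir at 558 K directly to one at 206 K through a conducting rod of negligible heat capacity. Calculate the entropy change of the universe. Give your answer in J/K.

ΔS_hot = −Q/T_H = −33100/558 = -59.32 J/K and ΔS_cold = +Q/T_C = 33100/206 = 160.7 J/K.
ΔS_total = -59.32 + 160.7 = 101 J/K, positive as the second law requires.

ΔS_total = 101 J/K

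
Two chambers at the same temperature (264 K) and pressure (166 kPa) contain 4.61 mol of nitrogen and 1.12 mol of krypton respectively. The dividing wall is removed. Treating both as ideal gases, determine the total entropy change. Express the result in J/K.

Mole fractions: x_A = 4.61/5.73 = 0.805, x_B = 0.195.
ΔS_mix = −R(n_A ln x_A + n_B ln x_B) = −8.314 × (4.61 ln 0.805 + 1.12 ln 0.195) = 23.5 J/K.

ΔS_mix = 23.5 J/K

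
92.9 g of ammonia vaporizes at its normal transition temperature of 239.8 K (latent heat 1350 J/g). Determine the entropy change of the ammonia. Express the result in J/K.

Heat absorbed by the substance: Q = mL = 92.9 × 1350 = 125415 J.
At constant T, ΔS = Q_rev/T = 125415 / 239.8 = 523 J/K.

ΔS = 523 J/K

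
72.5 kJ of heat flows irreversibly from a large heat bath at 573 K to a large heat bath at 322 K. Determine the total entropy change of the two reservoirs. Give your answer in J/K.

ΔS_hot = −Q/T_H = −72500/573 = -126.53 J/K and ΔS_cold = +Q/T_C = 72500/322 = 225.16 J/K.
ΔS_total = -126.53 + 225.16 = 98.6 J/K, positive as the second law requires.

ΔS_total = 98.6 J/K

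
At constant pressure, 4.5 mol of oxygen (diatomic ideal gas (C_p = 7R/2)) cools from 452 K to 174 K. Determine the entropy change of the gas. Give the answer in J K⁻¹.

At constant pressure, ΔS = nC_p ln(T₂/T₁) with C_p = 7R/2 = 29.1 J mol⁻¹ K⁻¹.
ΔS = 4.5 × 29.1 × ln(174/452) = -125 J/K.

ΔS = -125 J/K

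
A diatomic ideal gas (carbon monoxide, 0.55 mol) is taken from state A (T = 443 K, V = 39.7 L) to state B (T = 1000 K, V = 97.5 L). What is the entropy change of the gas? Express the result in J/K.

ΔS = 13.4 J/K

Entropy is a state function: ΔS = nC_V ln(T₂/T₁) + nR ln(V₂/V₁), with C_V = 5R/2 = 20.79 J mol⁻¹ K⁻¹ for a diatomic ideal gas.
ΔS = 0.55 × [20.79 × ln(1000/443) + 8.314 × ln(97.5/39.7)] = 13.4 J/K.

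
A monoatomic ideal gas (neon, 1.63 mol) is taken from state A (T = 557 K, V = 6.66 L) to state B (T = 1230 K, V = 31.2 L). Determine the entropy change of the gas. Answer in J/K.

Entropy is a state function: ΔS = nC_V ln(T₂/T₁) + nR ln(V₂/V₁), with C_V = 3R/2 = 12.47 J mol⁻¹ K⁻¹ for a monoatomic ideal gas.
ΔS = 1.63 × [12.47 × ln(1230/557) + 8.314 × ln(31.2/6.66)] = 37 J/K.

ΔS = 37 J/K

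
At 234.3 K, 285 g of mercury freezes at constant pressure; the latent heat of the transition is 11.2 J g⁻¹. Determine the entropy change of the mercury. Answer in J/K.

ΔS = -13.6 J/K

Heat released by the substance: Q = −mL = −285 × 11.2 = −3192 J.
At constant T, ΔS = Q_rev/T = −3192 / 234.3 = -13.6 J/K.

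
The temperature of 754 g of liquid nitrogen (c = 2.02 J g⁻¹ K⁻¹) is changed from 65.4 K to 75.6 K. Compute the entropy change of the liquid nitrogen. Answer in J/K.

ΔS = 221 J/K

ΔS = ∫dQ_rev/T = m c ln(T₂/T₁) = 754 × 2.02 × ln(75.6/65.4) = 221 J/K.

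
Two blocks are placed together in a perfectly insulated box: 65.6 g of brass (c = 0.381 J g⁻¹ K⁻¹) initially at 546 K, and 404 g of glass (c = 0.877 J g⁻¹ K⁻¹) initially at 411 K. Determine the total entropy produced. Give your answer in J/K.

ΔS_total = 1.02 J/K

Energy balance: T_f = (m₁c₁T₁ + m₂c₂T₂)/(m₁c₁ + m₂c₂) = 419.9 K.
ΔS₁ = m₁c₁ ln(T_f/T₁) = 24.9936 × ln(419.9/546) = -6.564 J/K.
ΔS₂ = m₂c₂ ln(T_f/T₂) = 354.308 × ln(419.9/411) = 7.587 J/K.
ΔS_total = -6.564 + 7.587 = 1.02 J/K.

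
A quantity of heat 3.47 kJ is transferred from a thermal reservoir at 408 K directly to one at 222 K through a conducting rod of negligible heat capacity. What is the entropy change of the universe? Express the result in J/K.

ΔS_total = 7.13 J/K

ΔS_hot = −Q/T_H = −3470/408 = -8.5049 J/K and ΔS_cold = +Q/T_C = 3470/222 = 15.631 J/K.
ΔS_total = -8.5049 + 15.631 = 7.13 J/K, positive as the second law requires.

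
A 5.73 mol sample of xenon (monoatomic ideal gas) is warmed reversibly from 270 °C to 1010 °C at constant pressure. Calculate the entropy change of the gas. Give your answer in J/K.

ΔS = 102 J/K

In kelvin: T₁ = 543.15 K, T₂ = 1283.15 K. At constant pressure, ΔS = nC_p ln(T₂/T₁) with C_p = 5R/2 = 20.79 J mol⁻¹ K⁻¹.
ΔS = 5.73 × 20.79 × ln(1283.15/543.15) = 102 J/K.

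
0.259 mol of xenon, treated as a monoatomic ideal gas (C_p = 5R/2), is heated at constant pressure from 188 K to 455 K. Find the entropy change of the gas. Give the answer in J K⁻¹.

ΔS = 4.76 J/K

At constant pressure, ΔS = nC_p ln(T₂/T₁) with C_p = 5R/2 = 20.79 J mol⁻¹ K⁻¹.
ΔS = 0.259 × 20.79 × ln(455/188) = 4.76 J/K.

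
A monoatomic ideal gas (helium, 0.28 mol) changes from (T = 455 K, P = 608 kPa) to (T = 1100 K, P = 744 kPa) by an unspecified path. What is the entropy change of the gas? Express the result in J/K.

ΔS = nC_p ln(T₂/T₁) − nR ln(P₂/P₁), with C_p = 5R/2 = 20.79 J mol⁻¹ K⁻¹ for a monoatomic ideal gas.
ΔS = 0.28 × [20.79 × ln(1100/455) − 8.314 × ln(744/608)] = 4.67 J/K.

ΔS = 4.67 J/K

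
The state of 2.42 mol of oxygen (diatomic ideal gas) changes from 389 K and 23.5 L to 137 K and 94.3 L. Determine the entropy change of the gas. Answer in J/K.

Entropy is a state function: ΔS = nC_V ln(T₂/T₁) + nR ln(V₂/V₁), with C_V = 5R/2 = 20.79 J mol⁻¹ K⁻¹ for a diatomic ideal gas.
ΔS = 2.42 × [20.79 × ln(137/389) + 8.314 × ln(94.3/23.5)] = -24.5 J/K.

ΔS = -24.5 J/K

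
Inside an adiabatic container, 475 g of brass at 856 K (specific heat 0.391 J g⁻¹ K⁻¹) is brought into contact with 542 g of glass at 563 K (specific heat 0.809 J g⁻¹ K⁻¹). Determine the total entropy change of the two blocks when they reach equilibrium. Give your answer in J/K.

Energy balance: T_f = (m₁c₁T₁ + m₂c₂T₂)/(m₁c₁ + m₂c₂) = 650.18 K.
ΔS₁ = m₁c₁ ln(T_f/T₁) = 185.725 × ln(650.18/856) = -51.079 J/K.
ΔS₂ = m₂c₂ ln(T_f/T₂) = 438.478 × ln(650.18/563) = 63.127 J/K.
ΔS_total = -51.079 + 63.127 = 12 J/K.

ΔS_total = 12 J/K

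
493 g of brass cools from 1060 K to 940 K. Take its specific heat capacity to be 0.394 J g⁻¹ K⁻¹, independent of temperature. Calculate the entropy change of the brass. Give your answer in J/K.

ΔS = -23.3 J/K

ΔS = ∫dQ_rev/T = m c ln(T₂/T₁) = 493 × 0.394 × ln(940/1060) = -23.3 J/K.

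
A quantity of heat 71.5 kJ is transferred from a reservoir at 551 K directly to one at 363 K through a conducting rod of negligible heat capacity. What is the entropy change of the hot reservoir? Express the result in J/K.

ΔS_hot = -130 J/K

The hot reservoir loses heat Q, so ΔS_hot = −Q/T_H = −71500/551 = -130 J/K.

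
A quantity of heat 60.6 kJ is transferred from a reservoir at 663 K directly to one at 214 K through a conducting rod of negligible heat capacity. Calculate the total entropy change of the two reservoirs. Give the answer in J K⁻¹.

ΔS_total = 192 J/K

ΔS_hot = −Q/T_H = −60600/663 = -91.4 J/K and ΔS_cold = +Q/T_C = 60600/214 = 283.2 J/K.
ΔS_total = -91.4 + 283.2 = 192 J/K, positive as the second law requires.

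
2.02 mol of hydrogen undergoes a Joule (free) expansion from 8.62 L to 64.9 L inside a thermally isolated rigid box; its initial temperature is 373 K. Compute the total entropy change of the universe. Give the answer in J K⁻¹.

ΔS_universe = 33.9 J/K

For an ideal gas in free expansion Q = 0 and W = 0, so T is unchanged.
Entropy is a state function; using a reversible isothermal path, ΔS_gas = nR ln(V₂/V₁) = 2.02 × 8.314 × ln(64.9/8.62) = 33.9 J/K.
The insulated surroundings exchange no heat, so ΔS_surr = 0 and ΔS_universe = ΔS_gas.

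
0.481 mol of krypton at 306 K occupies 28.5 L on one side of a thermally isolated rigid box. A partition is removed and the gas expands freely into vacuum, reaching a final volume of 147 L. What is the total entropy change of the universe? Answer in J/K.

For an ideal gas in free expansion Q = 0 and W = 0, so T is unchanged.
Entropy is a state function; using a reversible isothermal path, ΔS_gas = nR ln(V₂/V₁) = 0.481 × 8.314 × ln(147/28.5) = 6.56 J/K.
The insulated surroundings exchange no heat, so ΔS_surr = 0 and ΔS_universe = ΔS_gas.

ΔS_universe = 6.56 J/K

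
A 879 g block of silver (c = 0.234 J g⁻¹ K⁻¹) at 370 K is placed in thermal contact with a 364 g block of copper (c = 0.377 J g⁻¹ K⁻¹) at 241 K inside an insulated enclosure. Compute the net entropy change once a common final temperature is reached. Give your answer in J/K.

Energy balance: T_f = (m₁c₁T₁ + m₂c₂T₂)/(m₁c₁ + m₂c₂) = 318.38 K.
ΔS₁ = m₁c₁ ln(T_f/T₁) = 205.686 × ln(318.38/370) = -30.91 J/K.
ΔS₂ = m₂c₂ ln(T_f/T₂) = 137.228 × ln(318.38/241) = 38.21 J/K.
ΔS_total = -30.91 + 38.21 = 7.3 J/K.

ΔS_total = 7.3 J/K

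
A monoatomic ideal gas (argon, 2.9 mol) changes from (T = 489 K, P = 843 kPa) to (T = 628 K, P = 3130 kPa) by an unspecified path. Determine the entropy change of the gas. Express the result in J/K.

ΔS = -16.5 J/K

ΔS = nC_p ln(T₂/T₁) − nR ln(P₂/P₁), with C_p = 5R/2 = 20.79 J mol⁻¹ K⁻¹ for a monoatomic ideal gas.
ΔS = 2.9 × [20.79 × ln(628/489) − 8.314 × ln(3130/843)] = -16.5 J/K.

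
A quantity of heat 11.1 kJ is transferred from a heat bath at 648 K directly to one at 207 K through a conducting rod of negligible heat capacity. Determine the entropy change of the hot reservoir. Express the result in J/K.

The hot reservoir loses heat Q, so ΔS_hot = −Q/T_H = −11100/648 = -17.1 J/K.

ΔS_hot = -17.1 J/K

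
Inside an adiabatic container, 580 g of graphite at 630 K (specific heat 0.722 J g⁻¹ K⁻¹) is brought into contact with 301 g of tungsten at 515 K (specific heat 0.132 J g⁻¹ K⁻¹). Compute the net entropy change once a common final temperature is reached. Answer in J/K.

ΔS_total = 0.697 J/K

Energy balance: T_f = (m₁c₁T₁ + m₂c₂T₂)/(m₁c₁ + m₂c₂) = 620.03 K.
ΔS₁ = m₁c₁ ln(T_f/T₁) = 418.76 × ln(620.03/630) = -6.6771 J/K.
ΔS₂ = m₂c₂ ln(T_f/T₂) = 39.732 × ln(620.03/515) = 7.3746 J/K.
ΔS_total = -6.6771 + 7.3746 = 0.697 J/K.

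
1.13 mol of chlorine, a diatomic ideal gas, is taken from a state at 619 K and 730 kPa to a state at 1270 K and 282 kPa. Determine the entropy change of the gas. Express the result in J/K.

ΔS = nC_p ln(T₂/T₁) − nR ln(P₂/P₁), with C_p = 7R/2 = 29.1 J mol⁻¹ K⁻¹ for a diatomic ideal gas.
ΔS = 1.13 × [29.1 × ln(1270/619) − 8.314 × ln(282/730)] = 32.6 J/K.

ΔS = 32.6 J/K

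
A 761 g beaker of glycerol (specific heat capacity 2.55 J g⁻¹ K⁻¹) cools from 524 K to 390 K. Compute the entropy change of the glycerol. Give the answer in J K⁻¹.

ΔS = -573 J/K

ΔS = ∫dQ_rev/T = m c ln(T₂/T₁) = 761 × 2.55 × ln(390/524) = -573 J/K.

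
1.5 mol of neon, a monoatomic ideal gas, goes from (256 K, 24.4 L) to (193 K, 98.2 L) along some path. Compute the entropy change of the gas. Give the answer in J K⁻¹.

ΔS = 12.1 J/K

Entropy is a state function: ΔS = nC_V ln(T₂/T₁) + nR ln(V₂/V₁), with C_V = 3R/2 = 12.47 J mol⁻¹ K⁻¹ for a monoatomic ideal gas.
ΔS = 1.5 × [12.47 × ln(193/256) + 8.314 × ln(98.2/24.4)] = 12.1 J/K.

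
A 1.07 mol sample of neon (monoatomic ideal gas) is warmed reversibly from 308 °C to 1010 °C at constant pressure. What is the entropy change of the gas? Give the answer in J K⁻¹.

ΔS = 17.6 J/K

In kelvin: T₁ = 581.15 K, T₂ = 1283.15 K. At constant pressure, ΔS = nC_p ln(T₂/T₁) with C_p = 5R/2 = 20.79 J mol⁻¹ K⁻¹.
ΔS = 1.07 × 20.79 × ln(1283.15/581.15) = 17.6 J/K.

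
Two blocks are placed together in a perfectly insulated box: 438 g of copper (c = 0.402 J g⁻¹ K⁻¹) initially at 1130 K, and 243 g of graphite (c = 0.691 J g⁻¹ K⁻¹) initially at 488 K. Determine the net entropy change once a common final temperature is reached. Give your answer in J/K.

ΔS_total = 29.3 J/K

Energy balance: T_f = (m₁c₁T₁ + m₂c₂T₂)/(m₁c₁ + m₂c₂) = 816.62 K.
ΔS₁ = m₁c₁ ln(T_f/T₁) = 176.076 × ln(816.62/1130) = -57.19 J/K.
ΔS₂ = m₂c₂ ln(T_f/T₂) = 167.913 × ln(816.62/488) = 86.45 J/K.
ΔS_total = -57.19 + 86.45 = 29.3 J/K.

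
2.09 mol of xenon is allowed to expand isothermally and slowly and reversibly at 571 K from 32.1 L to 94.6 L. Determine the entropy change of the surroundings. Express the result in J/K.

ΔS_surr = -18.8 J/K

For an isothermal ideal gas ΔS_gas = nR ln(V₂/V₁) = 2.09 × 8.314 × ln(94.6/32.1) = 18.8 J/K.
The process is reversible, so ΔS_surr = −ΔS_gas = -18.8 J/K and ΔS_universe = 0.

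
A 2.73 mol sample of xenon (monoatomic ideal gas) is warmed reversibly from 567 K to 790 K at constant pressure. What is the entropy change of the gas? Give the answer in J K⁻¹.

ΔS = 18.8 J/K

At constant pressure, ΔS = nC_p ln(T₂/T₁) with C_p = 5R/2 = 20.79 J mol⁻¹ K⁻¹.
ΔS = 2.73 × 20.79 × ln(790/567) = 18.8 J/K.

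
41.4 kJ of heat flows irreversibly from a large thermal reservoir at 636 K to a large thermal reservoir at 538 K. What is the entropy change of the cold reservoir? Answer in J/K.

ΔS_cold = 77 J/K

The cold reservoir gains heat Q, so ΔS_cold = +Q/T_C = 41400/538 = 77 J/K.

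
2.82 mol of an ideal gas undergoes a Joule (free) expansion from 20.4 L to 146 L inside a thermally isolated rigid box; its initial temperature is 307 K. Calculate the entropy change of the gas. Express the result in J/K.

ΔS_gas = 46.1 J/K

For an ideal gas in free expansion Q = 0 and W = 0, so T is unchanged.
Entropy is a state function; using a reversible isothermal path, ΔS_gas = nR ln(V₂/V₁) = 2.82 × 8.314 × ln(146/20.4) = 46.1 J/K.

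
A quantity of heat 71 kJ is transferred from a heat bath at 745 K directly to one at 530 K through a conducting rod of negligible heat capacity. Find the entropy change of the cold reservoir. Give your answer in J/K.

The cold reservoir gains heat Q, so ΔS_cold = +Q/T_C = 71000/530 = 134 J/K.

ΔS_cold = 134 J/K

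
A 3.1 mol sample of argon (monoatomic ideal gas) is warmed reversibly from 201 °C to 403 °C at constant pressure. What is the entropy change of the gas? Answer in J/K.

ΔS = 22.9 J/K

In kelvin: T₁ = 474.15 K, T₂ = 676.15 K. At constant pressure, ΔS = nC_p ln(T₂/T₁) with C_p = 5R/2 = 20.79 J mol⁻¹ K⁻¹.
ΔS = 3.1 × 20.79 × ln(676.15/474.15) = 22.9 J/K.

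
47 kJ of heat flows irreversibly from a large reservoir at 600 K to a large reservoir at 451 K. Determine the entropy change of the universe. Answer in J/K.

ΔS_hot = −Q/T_H = −47000/600 = -78.33 J/K and ΔS_cold = +Q/T_C = 47000/451 = 104.2 J/K.
ΔS_total = -78.33 + 104.2 = 25.9 J/K, positive as the second law requires.

ΔS_total = 25.9 J/K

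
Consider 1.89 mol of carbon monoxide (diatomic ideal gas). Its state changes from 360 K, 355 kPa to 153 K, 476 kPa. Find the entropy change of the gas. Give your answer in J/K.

ΔS = -51.7 J/K

ΔS = nC_p ln(T₂/T₁) − nR ln(P₂/P₁), with C_p = 7R/2 = 29.1 J mol⁻¹ K⁻¹ for a diatomic ideal gas.
ΔS = 1.89 × [29.1 × ln(153/360) − 8.314 × ln(476/355)] = -51.7 J/K.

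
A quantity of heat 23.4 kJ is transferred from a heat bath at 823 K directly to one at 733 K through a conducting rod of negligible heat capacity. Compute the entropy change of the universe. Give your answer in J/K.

ΔS_total = 3.49 J/K

ΔS_hot = −Q/T_H = −23400/823 = -28.43 J/K and ΔS_cold = +Q/T_C = 23400/733 = 31.92 J/K.
ΔS_total = -28.43 + 31.92 = 3.49 J/K, positive as the second law requires.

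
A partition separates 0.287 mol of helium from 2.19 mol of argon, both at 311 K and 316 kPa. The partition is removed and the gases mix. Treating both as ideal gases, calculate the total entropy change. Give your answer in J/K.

ΔS_mix = 7.39 J/K

Mole fractions: x_A = 0.287/2.48 = 0.116, x_B = 0.884.
ΔS_mix = −R(n_A ln x_A + n_B ln x_B) = −8.314 × (0.287 ln 0.116 + 2.19 ln 0.884) = 7.39 J/K.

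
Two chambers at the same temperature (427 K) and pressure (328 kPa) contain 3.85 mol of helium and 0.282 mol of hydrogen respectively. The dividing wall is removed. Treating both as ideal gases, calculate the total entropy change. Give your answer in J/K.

ΔS_mix = 8.56 J/K

Mole fractions: x_A = 3.85/4.13 = 0.932, x_B = 0.0682.
ΔS_mix = −R(n_A ln x_A + n_B ln x_B) = −8.314 × (3.85 ln 0.932 + 0.282 ln 0.0682) = 8.56 J/K.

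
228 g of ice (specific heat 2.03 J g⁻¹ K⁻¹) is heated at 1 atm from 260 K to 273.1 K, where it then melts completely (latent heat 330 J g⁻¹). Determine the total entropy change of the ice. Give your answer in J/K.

ΔS = 298 J/K

Warming step: ΔS₁ = m c ln(T_tr/T_i) = 228 × 2.03 × ln(273.1/260) = 22.75 J/K.
Phase change: ΔS₂ = +mL/T_tr = 228 × 330 / 273.1 = 275.5 J/K.
ΔS_total = (22.75) + (275.5) = 298 J/K.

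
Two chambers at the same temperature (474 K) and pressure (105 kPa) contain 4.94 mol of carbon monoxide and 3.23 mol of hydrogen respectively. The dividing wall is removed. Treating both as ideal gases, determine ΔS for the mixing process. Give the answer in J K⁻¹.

Mole fractions: x_A = 4.94/8.17 = 0.605, x_B = 0.395.
ΔS_mix = −R(n_A ln x_A + n_B ln x_B) = −8.314 × (4.94 ln 0.605 + 3.23 ln 0.395) = 45.6 J/K.

ΔS_mix = 45.6 J/K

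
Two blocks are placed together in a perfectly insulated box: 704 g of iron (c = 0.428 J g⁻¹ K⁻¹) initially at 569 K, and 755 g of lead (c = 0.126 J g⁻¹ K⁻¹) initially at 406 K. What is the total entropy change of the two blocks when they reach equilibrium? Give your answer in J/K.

ΔS_total = 3.88 J/K

Energy balance: T_f = (m₁c₁T₁ + m₂c₂T₂)/(m₁c₁ + m₂c₂) = 529.89 K.
ΔS₁ = m₁c₁ ln(T_f/T₁) = 301.312 × ln(529.89/569) = -21.459 J/K.
ΔS₂ = m₂c₂ ln(T_f/T₂) = 95.13 × ln(529.89/406) = 25.334 J/K.
ΔS_total = -21.459 + 25.334 = 3.88 J/K.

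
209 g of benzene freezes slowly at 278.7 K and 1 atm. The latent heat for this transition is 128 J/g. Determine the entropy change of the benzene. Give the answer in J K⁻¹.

Heat released by the substance: Q = −mL = −209 × 128 = −26752 J.
At constant T, ΔS = Q_rev/T = −26752 / 278.7 = -96 J/K.

ΔS = -96 J/K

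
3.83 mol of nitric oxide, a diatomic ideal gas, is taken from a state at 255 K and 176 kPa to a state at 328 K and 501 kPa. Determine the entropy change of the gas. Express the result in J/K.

ΔS = -5.25 J/K

ΔS = nC_p ln(T₂/T₁) − nR ln(P₂/P₁), with C_p = 7R/2 = 29.1 J mol⁻¹ K⁻¹ for a diatomic ideal gas.
ΔS = 3.83 × [29.1 × ln(328/255) − 8.314 × ln(501/176)] = -5.25 J/K.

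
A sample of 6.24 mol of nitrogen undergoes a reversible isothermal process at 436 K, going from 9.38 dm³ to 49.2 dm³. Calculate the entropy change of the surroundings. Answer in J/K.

For an isothermal ideal gas ΔS_gas = nR ln(V₂/V₁) = 6.24 × 8.314 × ln(49.2/9.38) = 86 J/K.
The process is reversible, so ΔS_surr = −ΔS_gas = -86 J/K and ΔS_universe = 0.

ΔS_surr = -86 J/K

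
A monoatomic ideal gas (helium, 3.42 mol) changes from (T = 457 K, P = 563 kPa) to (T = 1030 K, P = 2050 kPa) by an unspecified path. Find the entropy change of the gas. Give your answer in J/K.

ΔS = 21 J/K

ΔS = nC_p ln(T₂/T₁) − nR ln(P₂/P₁), with C_p = 5R/2 = 20.79 J mol⁻¹ K⁻¹ for a monoatomic ideal gas.
ΔS = 3.42 × [20.79 × ln(1030/457) − 8.314 × ln(2050/563)] = 21 J/K.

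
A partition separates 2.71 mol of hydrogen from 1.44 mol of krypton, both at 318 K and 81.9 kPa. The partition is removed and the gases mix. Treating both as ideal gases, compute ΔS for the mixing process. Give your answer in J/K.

Mole fractions: x_A = 2.71/4.15 = 0.653, x_B = 0.347.
ΔS_mix = −R(n_A ln x_A + n_B ln x_B) = −8.314 × (2.71 ln 0.653 + 1.44 ln 0.347) = 22.3 J/K.

ΔS_mix = 22.3 J/K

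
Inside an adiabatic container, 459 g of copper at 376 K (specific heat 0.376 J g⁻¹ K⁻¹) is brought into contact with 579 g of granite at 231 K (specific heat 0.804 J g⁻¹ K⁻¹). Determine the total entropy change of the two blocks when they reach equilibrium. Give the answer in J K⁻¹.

Energy balance: T_f = (m₁c₁T₁ + m₂c₂T₂)/(m₁c₁ + m₂c₂) = 270.22 K.
ΔS₁ = m₁c₁ ln(T_f/T₁) = 172.584 × ln(270.22/376) = -57.02 J/K.
ΔS₂ = m₂c₂ ln(T_f/T₂) = 465.516 × ln(270.22/231) = 73 J/K.
ΔS_total = -57.02 + 73 = 16 J/K.

ΔS_total = 16 J/K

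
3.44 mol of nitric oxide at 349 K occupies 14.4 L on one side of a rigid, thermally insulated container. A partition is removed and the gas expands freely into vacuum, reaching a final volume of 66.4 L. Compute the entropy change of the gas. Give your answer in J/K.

ΔS_gas = 43.7 J/K

No heat is exchanged and no work is done, so the ideal-gas temperature stays constant.
Entropy is a state function; using a reversible isothermal path, ΔS_gas = nR ln(V₂/V₁) = 3.44 × 8.314 × ln(66.4/14.4) = 43.7 J/K.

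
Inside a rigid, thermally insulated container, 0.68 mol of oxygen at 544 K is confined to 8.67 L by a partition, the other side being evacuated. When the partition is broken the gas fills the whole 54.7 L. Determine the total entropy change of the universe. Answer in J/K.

ΔS_universe = 10.4 J/K

No heat is exchanged and no work is done, so the ideal-gas temperature stays constant.
Entropy is a state function; using a reversible isothermal path, ΔS_gas = nR ln(V₂/V₁) = 0.68 × 8.314 × ln(54.7/8.67) = 10.4 J/K.
The insulated surroundings exchange no heat, so ΔS_surr = 0 and ΔS_universe = ΔS_gas.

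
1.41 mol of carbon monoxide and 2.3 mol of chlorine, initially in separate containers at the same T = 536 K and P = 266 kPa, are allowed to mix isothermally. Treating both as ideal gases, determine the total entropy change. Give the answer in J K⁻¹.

ΔS_mix = 20.5 J/K

Mole fractions: x_A = 1.41/3.71 = 0.38, x_B = 0.62.
ΔS_mix = −R(n_A ln x_A + n_B ln x_B) = −8.314 × (1.41 ln 0.38 + 2.3 ln 0.62) = 20.5 J/K.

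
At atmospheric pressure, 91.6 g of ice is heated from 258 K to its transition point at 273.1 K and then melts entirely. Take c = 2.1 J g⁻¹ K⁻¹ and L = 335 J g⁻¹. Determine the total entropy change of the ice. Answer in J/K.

Warming step: ΔS₁ = m c ln(T_tr/T_i) = 91.6 × 2.1 × ln(273.1/258) = 10.94 J/K.
Phase change: ΔS₂ = +mL/T_tr = 91.6 × 335 / 273.1 = 112.4 J/K.
ΔS_total = (10.94) + (112.4) = 123 J/K.

ΔS = 123 J/K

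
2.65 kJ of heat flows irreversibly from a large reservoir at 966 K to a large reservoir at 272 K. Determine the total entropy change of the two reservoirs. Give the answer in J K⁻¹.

ΔS_total = 7 J/K

ΔS_hot = −Q/T_H = −2650/966 = -2.743 J/K and ΔS_cold = +Q/T_C = 2650/272 = 9.743 J/K.
ΔS_total = -2.743 + 9.743 = 7 J/K, positive as the second law requires.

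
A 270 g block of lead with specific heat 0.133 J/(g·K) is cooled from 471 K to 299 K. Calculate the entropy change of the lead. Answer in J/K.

ΔS = ∫dQ_rev/T = m c ln(T₂/T₁) = 270 × 0.133 × ln(299/471) = -16.3 J/K.

ΔS = -16.3 J/K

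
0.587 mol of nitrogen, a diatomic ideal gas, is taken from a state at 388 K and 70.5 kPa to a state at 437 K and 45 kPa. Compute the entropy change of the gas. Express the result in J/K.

ΔS = 4.22 J/K

ΔS = nC_p ln(T₂/T₁) − nR ln(P₂/P₁), with C_p = 7R/2 = 29.1 J mol⁻¹ K⁻¹ for a diatomic ideal gas.
ΔS = 0.587 × [29.1 × ln(437/388) − 8.314 × ln(45/70.5)] = 4.22 J/K.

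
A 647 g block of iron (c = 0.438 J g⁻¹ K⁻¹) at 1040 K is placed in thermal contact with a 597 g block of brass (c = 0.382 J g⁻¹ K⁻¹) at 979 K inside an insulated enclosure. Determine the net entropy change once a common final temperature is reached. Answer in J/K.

ΔS_total = 0.23 J/K

Energy balance: T_f = (m₁c₁T₁ + m₂c₂T₂)/(m₁c₁ + m₂c₂) = 1012.8 K.
ΔS₁ = m₁c₁ ln(T_f/T₁) = 283.386 × ln(1012.8/1040) = -7.5103 J/K.
ΔS₂ = m₂c₂ ln(T_f/T₂) = 228.054 × ln(1012.8/979) = 7.7406 J/K.
ΔS_total = -7.5103 + 7.7406 = 0.23 J/K.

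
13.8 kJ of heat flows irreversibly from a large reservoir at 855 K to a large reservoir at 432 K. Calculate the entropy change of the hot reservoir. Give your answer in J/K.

The hot reservoir loses heat Q, so ΔS_hot = −Q/T_H = −13800/855 = -16.1 J/K.

ΔS_hot = -16.1 J/K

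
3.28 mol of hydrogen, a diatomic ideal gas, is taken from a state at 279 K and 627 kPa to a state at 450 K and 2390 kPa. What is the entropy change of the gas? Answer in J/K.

ΔS = nC_p ln(T₂/T₁) − nR ln(P₂/P₁), with C_p = 7R/2 = 29.1 J mol⁻¹ K⁻¹ for a diatomic ideal gas.
ΔS = 3.28 × [29.1 × ln(450/279) − 8.314 × ln(2390/627)] = 9.14 J/K.

ΔS = 9.14 J/K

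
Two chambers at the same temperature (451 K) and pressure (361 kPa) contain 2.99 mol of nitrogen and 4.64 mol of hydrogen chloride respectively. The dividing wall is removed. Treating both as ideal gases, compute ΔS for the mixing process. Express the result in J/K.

ΔS_mix = 42.5 J/K

Mole fractions: x_A = 2.99/7.63 = 0.392, x_B = 0.608.
ΔS_mix = −R(n_A ln x_A + n_B ln x_B) = −8.314 × (2.99 ln 0.392 + 4.64 ln 0.608) = 42.5 J/K.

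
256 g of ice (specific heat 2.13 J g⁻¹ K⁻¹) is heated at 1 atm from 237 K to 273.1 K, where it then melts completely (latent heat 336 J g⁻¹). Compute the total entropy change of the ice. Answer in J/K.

ΔS = 392 J/K

Warming step: ΔS₁ = m c ln(T_tr/T_i) = 256 × 2.13 × ln(273.1/237) = 77.31 J/K.
Phase change: ΔS₂ = +mL/T_tr = 256 × 336 / 273.1 = 315 J/K.
ΔS_total = (77.31) + (315) = 392 J/K.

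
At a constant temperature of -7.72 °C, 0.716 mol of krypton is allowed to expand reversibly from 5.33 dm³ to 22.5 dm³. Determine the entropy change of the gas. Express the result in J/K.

ΔS_gas = 8.57 J/K

For an isothermal ideal gas ΔS_gas = nR ln(V₂/V₁) = 0.716 × 8.314 × ln(22.5/5.33) = 8.57 J/K.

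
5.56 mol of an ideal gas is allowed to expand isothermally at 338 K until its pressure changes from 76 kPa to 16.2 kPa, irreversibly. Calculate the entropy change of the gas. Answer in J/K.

Entropy is a state function, so ΔS_gas depends only on the end states.
For an isothermal ideal gas ΔS_gas = nR ln(P₁/P₂) = 5.56 × 8.314 × ln(76/16.2) = 71.5 J/K.

ΔS_gas = 71.5 J/K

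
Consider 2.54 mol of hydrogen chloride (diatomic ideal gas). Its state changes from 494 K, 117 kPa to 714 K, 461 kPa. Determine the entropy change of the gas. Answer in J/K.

ΔS = -1.73 J/K

ΔS = nC_p ln(T₂/T₁) − nR ln(P₂/P₁), with C_p = 7R/2 = 29.1 J mol⁻¹ K⁻¹ for a diatomic ideal gas.
ΔS = 2.54 × [29.1 × ln(714/494) − 8.314 × ln(461/117)] = -1.73 J/K.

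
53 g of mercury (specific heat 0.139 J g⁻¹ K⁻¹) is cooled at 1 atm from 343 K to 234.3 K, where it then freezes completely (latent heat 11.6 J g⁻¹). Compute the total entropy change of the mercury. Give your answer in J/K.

ΔS = -5.43 J/K

Cooling step: ΔS₁ = m c ln(T_tr/T_i) = 53 × 0.139 × ln(234.3/343) = -2.808 J/K.
Phase change: ΔS₂ = −mL/T_tr = −53 × 11.6 / 234.3 = -2.624 J/K.
ΔS_total = (-2.808) + (-2.624) = -5.43 J/K.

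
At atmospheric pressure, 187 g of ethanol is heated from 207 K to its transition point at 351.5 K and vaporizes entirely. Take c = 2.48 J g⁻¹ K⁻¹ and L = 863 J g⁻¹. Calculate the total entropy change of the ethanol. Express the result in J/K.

ΔS = 705 J/K

Warming step: ΔS₁ = m c ln(T_tr/T_i) = 187 × 2.48 × ln(351.5/207) = 245.6 J/K.
Phase change: ΔS₂ = +mL/T_tr = 187 × 863 / 351.5 = 459.1 J/K.
ΔS_total = (245.6) + (459.1) = 705 J/K.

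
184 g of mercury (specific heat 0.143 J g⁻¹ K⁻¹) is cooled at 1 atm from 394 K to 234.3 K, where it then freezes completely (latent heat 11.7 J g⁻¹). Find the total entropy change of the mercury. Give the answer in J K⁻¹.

Cooling step: ΔS₁ = m c ln(T_tr/T_i) = 184 × 0.143 × ln(234.3/394) = -13.68 J/K.
Phase change: ΔS₂ = −mL/T_tr = −184 × 11.7 / 234.3 = -9.188 J/K.
ΔS_total = (-13.68) + (-9.188) = -22.9 J/K.

ΔS = -22.9 J/K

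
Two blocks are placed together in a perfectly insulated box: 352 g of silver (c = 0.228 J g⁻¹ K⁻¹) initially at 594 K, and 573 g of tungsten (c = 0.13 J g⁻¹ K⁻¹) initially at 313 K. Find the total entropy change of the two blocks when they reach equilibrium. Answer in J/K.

ΔS_total = 7.74 J/K

Energy balance: T_f = (m₁c₁T₁ + m₂c₂T₂)/(m₁c₁ + m₂c₂) = 458.74 K.
ΔS₁ = m₁c₁ ln(T_f/T₁) = 80.256 × ln(458.74/594) = -20.74 J/K.
ΔS₂ = m₂c₂ ln(T_f/T₂) = 74.49 × ln(458.74/313) = 28.48 J/K.
ΔS_total = -20.74 + 28.48 = 7.74 J/K.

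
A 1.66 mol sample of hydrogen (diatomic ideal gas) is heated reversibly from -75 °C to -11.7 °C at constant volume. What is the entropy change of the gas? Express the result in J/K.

ΔS = 9.56 J/K

In kelvin: T₁ = 198.15 K, T₂ = 261.45 K. At constant volume, ΔS = nC_V ln(T₂/T₁) with C_V = 5R/2 = 20.79 J mol⁻¹ K⁻¹.
ΔS = 1.66 × 20.79 × ln(261.45/198.15) = 9.56 J/K.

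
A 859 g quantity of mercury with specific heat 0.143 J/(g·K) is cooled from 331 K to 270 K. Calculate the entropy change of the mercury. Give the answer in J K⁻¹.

ΔS = -25 J/K

ΔS = ∫dQ_rev/T = m c ln(T₂/T₁) = 859 × 0.143 × ln(270/331) = -25 J/K.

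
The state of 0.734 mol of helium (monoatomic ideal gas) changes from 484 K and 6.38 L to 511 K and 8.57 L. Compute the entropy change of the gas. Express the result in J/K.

ΔS = 2.3 J/K

Entropy is a state function: ΔS = nC_V ln(T₂/T₁) + nR ln(V₂/V₁), with C_V = 3R/2 = 12.47 J mol⁻¹ K⁻¹ for a monoatomic ideal gas.
ΔS = 0.734 × [12.47 × ln(511/484) + 8.314 × ln(8.57/6.38)] = 2.3 J/K.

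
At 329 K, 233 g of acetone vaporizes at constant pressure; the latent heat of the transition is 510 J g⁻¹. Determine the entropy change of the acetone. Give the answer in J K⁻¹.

ΔS = 361 J/K

Heat absorbed by the substance: Q = mL = 233 × 510 = 118830 J.
At constant T, ΔS = Q_rev/T = 118830 / 329 = 361 J/K.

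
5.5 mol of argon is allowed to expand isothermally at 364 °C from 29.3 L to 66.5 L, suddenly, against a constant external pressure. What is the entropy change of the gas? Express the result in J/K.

ΔS_gas = 37.5 J/K

Entropy is a state function, so ΔS_gas depends only on the end states.
For an isothermal ideal gas ΔS_gas = nR ln(V₂/V₁) = 5.5 × 8.314 × ln(66.5/29.3) = 37.5 J/K.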